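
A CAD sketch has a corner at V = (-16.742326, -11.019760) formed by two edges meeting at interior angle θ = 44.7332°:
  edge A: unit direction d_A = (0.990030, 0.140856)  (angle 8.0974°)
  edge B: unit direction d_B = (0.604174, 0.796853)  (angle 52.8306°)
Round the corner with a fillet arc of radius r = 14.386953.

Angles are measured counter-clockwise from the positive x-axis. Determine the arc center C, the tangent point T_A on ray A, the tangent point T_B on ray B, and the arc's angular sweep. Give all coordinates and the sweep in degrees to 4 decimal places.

bisector direction at 30.4640° = (0.861948,0.506997)
center distance |VC| = r/sin(θ/2) = 14.386953/sin(22.3666°) = 37.807536
C = V + |VC|·bis = (15.8458,8.1485)
T_A = V + ((C−V)·d_A)·d_A = V + 34.9632·d_A = (17.8723,-6.0950)
T_B = V + ((C−V)·d_B)·d_B = V + 34.9632·d_B = (4.3815,16.8408)
sweep = 180° − θ = 135.2668°

center=(15.8458,8.1485) T_A=(17.8723,-6.0950) T_B=(4.3815,16.8408) sweep=135.2668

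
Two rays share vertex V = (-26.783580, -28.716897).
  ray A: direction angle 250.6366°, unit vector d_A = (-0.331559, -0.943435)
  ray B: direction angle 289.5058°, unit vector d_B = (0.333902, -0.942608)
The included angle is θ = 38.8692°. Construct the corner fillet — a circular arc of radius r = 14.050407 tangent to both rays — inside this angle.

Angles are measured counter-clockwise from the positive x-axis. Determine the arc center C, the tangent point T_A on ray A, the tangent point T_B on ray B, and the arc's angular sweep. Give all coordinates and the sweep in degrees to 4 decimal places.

bisector direction at 270.0712° = (0.001243,-0.999999)
center distance |VC| = r/sin(θ/2) = 14.050407/sin(19.4346°) = 42.227568
C = V + |VC|·bis = (-26.7311,-70.9444)
T_A = V + ((C−V)·d_A)·d_A = V + 39.8215·d_A = (-39.9867,-66.2859)
T_B = V + ((C−V)·d_B)·d_B = V + 39.8215·d_B = (-13.4871,-66.2530)
sweep = 180° − θ = 141.1308°

center=(-26.7311,-70.9444) T_A=(-39.9867,-66.2859) T_B=(-13.4871,-66.2530) sweep=141.1308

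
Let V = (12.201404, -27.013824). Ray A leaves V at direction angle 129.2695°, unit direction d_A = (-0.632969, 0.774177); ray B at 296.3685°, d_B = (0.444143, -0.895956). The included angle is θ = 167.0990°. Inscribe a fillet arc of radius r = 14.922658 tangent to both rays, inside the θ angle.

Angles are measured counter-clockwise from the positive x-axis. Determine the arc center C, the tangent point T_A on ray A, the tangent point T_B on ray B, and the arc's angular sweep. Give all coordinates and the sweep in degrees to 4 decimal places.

center=(-0.4193,-35.1532) T_A=(11.1335,-25.7077) T_B=(12.9507,-28.5254) sweep=12.9010

bisector direction at 212.8190° = (-0.840387,-0.541987)
center distance |VC| = r/sin(θ/2) = 14.922658/sin(83.5495°) = 15.017731
C = V + |VC|·bis = (-0.4193,-35.1532)
T_A = V + ((C−V)·d_A)·d_A = V + 1.6872·d_A = (11.1335,-25.7077)
T_B = V + ((C−V)·d_B)·d_B = V + 1.6872·d_B = (12.9507,-28.5254)
sweep = 180° − θ = 12.9010°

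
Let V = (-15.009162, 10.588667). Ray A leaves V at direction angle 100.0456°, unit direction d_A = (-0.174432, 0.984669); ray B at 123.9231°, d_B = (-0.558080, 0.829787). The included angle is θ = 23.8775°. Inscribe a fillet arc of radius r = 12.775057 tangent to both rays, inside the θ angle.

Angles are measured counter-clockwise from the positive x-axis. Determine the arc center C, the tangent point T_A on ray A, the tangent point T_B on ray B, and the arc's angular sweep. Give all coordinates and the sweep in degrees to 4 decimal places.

bisector direction at 111.9843° = (-0.374353,0.927286)
center distance |VC| = r/sin(θ/2) = 12.775057/sin(11.9388°) = 61.755252
C = V + |VC|·bis = (-38.1274,67.8535)
T_A = V + ((C−V)·d_A)·d_A = V + 60.4194·d_A = (-25.5482,70.0818)
T_B = V + ((C−V)·d_B)·d_B = V + 60.4194·d_B = (-48.7280,60.7240)
sweep = 180° − θ = 156.1225°

center=(-38.1274,67.8535) T_A=(-25.5482,70.0818) T_B=(-48.7280,60.7240) sweep=156.1225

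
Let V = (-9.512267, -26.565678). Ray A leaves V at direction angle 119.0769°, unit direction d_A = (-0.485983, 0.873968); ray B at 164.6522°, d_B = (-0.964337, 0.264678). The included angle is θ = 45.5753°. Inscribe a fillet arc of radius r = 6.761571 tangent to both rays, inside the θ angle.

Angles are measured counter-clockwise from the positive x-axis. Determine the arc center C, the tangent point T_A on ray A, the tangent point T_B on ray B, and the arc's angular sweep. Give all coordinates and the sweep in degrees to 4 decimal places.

bisector direction at 141.8646° = (-0.786553,0.617523)
center distance |VC| = r/sin(θ/2) = 6.761571/sin(22.7876°) = 17.457466
C = V + |VC|·bis = (-23.2435,-15.7853)
T_A = V + ((C−V)·d_A)·d_A = V + 16.0949·d_A = (-17.3341,-12.4993)
T_B = V + ((C−V)·d_B)·d_B = V + 16.0949·d_B = (-25.0331,-22.3057)
sweep = 180° − θ = 134.4247°

center=(-23.2435,-15.7853) T_A=(-17.3341,-12.4993) T_B=(-25.0331,-22.3057) sweep=134.4247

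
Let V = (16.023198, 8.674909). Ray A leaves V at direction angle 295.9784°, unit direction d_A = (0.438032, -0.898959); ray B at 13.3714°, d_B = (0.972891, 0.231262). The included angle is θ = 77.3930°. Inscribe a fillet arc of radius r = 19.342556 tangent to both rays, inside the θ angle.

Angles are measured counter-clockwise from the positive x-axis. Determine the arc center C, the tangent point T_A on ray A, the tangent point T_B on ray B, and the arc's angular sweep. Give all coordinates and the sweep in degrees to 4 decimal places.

bisector direction at 334.6749° = (0.903895,-0.427754)
center distance |VC| = r/sin(θ/2) = 19.342556/sin(38.6965°) = 30.938438
C = V + |VC|·bis = (43.9883,-4.5591)
T_A = V + ((C−V)·d_A)·d_A = V + 24.1465·d_A = (26.6001,-13.0318)
T_B = V + ((C−V)·d_B)·d_B = V + 24.1465·d_B = (39.5151,14.2591)
sweep = 180° − θ = 102.6070°

center=(43.9883,-4.5591) T_A=(26.6001,-13.0318) T_B=(39.5151,14.2591) sweep=102.6070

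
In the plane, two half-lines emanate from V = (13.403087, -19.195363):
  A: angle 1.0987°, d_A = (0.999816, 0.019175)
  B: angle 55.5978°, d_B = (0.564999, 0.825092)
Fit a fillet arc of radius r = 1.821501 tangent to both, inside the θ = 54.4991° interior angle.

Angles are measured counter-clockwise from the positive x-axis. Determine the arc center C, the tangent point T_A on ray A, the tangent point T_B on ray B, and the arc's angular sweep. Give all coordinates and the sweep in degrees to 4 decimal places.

bisector direction at 28.3483° = (0.880078,0.474830)
center distance |VC| = r/sin(θ/2) = 1.821501/sin(27.2495°) = 3.978232
C = V + |VC|·bis = (16.9042,-17.3064)
T_A = V + ((C−V)·d_A)·d_A = V + 3.5367·d_A = (16.9392,-19.1275)
T_B = V + ((C−V)·d_B)·d_B = V + 3.5367·d_B = (15.4013,-16.2772)
sweep = 180° − θ = 125.5009°

center=(16.9042,-17.3064) T_A=(16.9392,-19.1275) T_B=(15.4013,-16.2772) sweep=125.5009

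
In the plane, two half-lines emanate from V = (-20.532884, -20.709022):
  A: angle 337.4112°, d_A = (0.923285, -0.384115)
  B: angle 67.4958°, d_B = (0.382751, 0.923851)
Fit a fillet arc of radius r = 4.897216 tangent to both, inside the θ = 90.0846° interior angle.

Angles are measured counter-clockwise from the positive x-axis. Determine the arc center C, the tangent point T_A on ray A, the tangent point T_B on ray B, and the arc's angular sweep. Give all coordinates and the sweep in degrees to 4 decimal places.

center=(-14.1369,-18.0658) T_A=(-16.0180,-22.5873) T_B=(-18.6612,-16.1914) sweep=89.9154

bisector direction at 22.4535° = (0.924190,0.381934)
center distance |VC| = r/sin(θ/2) = 4.897216/sin(45.0423°) = 6.920602
C = V + |VC|·bis = (-14.1369,-18.0658)
T_A = V + ((C−V)·d_A)·d_A = V + 4.8900·d_A = (-16.0180,-22.5873)
T_B = V + ((C−V)·d_B)·d_B = V + 4.8900·d_B = (-18.6612,-16.1914)
sweep = 180° − θ = 89.9154°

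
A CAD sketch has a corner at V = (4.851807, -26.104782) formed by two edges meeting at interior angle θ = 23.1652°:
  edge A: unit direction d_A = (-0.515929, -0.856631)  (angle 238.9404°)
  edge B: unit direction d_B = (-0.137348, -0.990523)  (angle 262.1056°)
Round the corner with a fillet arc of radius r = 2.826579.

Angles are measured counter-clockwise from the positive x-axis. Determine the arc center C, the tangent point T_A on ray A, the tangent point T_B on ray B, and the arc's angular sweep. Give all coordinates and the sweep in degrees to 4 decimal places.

bisector direction at 250.5230° = (-0.333428,-0.942775)
center distance |VC| = r/sin(θ/2) = 2.826579/sin(11.5826°) = 14.077961
C = V + |VC|·bis = (0.1578,-39.3771)
T_A = V + ((C−V)·d_A)·d_A = V + 13.7913·d_A = (-2.2635,-37.9188)
T_B = V + ((C−V)·d_B)·d_B = V + 13.7913·d_B = (2.9576,-39.7654)
sweep = 180° − θ = 156.8348°

center=(0.1578,-39.3771) T_A=(-2.2635,-37.9188) T_B=(2.9576,-39.7654) sweep=156.8348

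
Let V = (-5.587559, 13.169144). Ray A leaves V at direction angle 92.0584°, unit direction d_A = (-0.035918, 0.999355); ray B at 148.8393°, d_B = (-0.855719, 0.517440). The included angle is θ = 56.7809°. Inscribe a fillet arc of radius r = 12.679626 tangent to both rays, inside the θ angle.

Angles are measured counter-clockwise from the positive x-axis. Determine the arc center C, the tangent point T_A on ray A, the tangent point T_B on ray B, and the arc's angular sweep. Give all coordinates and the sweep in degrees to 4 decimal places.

center=(-19.1016,36.1584) T_A=(-6.4302,36.6138) T_B=(-25.6626,25.3082) sweep=123.2191

bisector direction at 120.4489° = (-0.506769,0.862082)
center distance |VC| = r/sin(θ/2) = 12.679626/sin(28.3905°) = 26.667137
C = V + |VC|·bis = (-19.1016,36.1584)
T_A = V + ((C−V)·d_A)·d_A = V + 23.4598·d_A = (-6.4302,36.6138)
T_B = V + ((C−V)·d_B)·d_B = V + 23.4598·d_B = (-25.6626,25.3082)
sweep = 180° − θ = 123.2191°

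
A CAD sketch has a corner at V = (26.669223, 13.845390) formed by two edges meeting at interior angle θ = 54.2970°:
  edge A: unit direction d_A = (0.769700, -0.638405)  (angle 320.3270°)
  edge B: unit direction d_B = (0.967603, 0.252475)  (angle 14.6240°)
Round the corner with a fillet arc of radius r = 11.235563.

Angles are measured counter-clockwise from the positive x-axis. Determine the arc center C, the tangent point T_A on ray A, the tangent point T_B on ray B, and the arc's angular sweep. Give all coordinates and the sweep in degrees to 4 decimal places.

bisector direction at 347.4755° = (0.976203,-0.216857)
center distance |VC| = r/sin(θ/2) = 11.235563/sin(27.1485°) = 24.623285
C = V + |VC|·bis = (50.7066,8.5057)
T_A = V + ((C−V)·d_A)·d_A = V + 21.9105·d_A = (43.5337,-0.1424)
T_B = V + ((C−V)·d_B)·d_B = V + 21.9105·d_B = (47.8699,19.3772)
sweep = 180° − θ = 125.7030°

center=(50.7066,8.5057) T_A=(43.5337,-0.1424) T_B=(47.8699,19.3772) sweep=125.7030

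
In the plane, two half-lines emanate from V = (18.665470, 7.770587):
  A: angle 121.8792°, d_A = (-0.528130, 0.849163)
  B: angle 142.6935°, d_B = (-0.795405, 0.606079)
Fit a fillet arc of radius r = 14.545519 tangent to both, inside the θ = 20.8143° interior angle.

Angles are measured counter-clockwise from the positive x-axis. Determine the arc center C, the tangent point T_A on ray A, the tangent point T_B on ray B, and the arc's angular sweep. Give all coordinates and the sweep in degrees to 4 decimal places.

center=(-35.5122,67.3396) T_A=(-23.1607,75.0215) T_B=(-44.3279,55.7700) sweep=159.1857

bisector direction at 132.2863° = (-0.672836,0.739791)
center distance |VC| = r/sin(θ/2) = 14.545519/sin(10.4071°) = 80.521298
C = V + |VC|·bis = (-35.5122,67.3396)
T_A = V + ((C−V)·d_A)·d_A = V + 79.1966·d_A = (-23.1607,75.0215)
T_B = V + ((C−V)·d_B)·d_B = V + 79.1966·d_B = (-44.3279,55.7700)
sweep = 180° − θ = 159.1857°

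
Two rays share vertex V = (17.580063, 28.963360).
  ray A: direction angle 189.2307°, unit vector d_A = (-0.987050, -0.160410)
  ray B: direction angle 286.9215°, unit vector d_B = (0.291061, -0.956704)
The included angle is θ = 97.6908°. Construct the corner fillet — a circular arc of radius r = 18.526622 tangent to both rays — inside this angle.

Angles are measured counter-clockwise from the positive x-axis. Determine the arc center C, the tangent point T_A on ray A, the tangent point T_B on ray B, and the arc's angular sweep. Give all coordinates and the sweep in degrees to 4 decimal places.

bisector direction at 238.0761° = (-0.528792,-0.848751)
center distance |VC| = r/sin(θ/2) = 18.526622/sin(48.8454°) = 24.605819
C = V + |VC|·bis = (4.5687,8.0791)
T_A = V + ((C−V)·d_A)·d_A = V + 16.1929·d_A = (1.5968,26.3659)
T_B = V + ((C−V)·d_B)·d_B = V + 16.1929·d_B = (22.2932,13.4715)
sweep = 180° − θ = 82.3092°

center=(4.5687,8.0791) T_A=(1.5968,26.3659) T_B=(22.2932,13.4715) sweep=82.3092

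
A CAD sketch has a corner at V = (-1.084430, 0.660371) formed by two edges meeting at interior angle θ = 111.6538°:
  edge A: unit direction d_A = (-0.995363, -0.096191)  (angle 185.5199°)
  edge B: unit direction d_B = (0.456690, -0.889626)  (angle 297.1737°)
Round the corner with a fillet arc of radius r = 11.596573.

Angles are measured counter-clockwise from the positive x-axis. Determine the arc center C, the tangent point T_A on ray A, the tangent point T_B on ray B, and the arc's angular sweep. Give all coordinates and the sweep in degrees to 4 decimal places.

bisector direction at 241.3468° = (-0.479507,-0.877538)
center distance |VC| = r/sin(θ/2) = 11.596573/sin(55.8269°) = 14.016622
C = V + |VC|·bis = (-7.8055,-11.6397)
T_A = V + ((C−V)·d_A)·d_A = V + 7.8731·d_A = (-8.9210,-0.0970)
T_B = V + ((C−V)·d_B)·d_B = V + 7.8731·d_B = (2.5111,-6.3437)
sweep = 180° − θ = 68.3462°

center=(-7.8055,-11.6397) T_A=(-8.9210,-0.0970) T_B=(2.5111,-6.3437) sweep=68.3462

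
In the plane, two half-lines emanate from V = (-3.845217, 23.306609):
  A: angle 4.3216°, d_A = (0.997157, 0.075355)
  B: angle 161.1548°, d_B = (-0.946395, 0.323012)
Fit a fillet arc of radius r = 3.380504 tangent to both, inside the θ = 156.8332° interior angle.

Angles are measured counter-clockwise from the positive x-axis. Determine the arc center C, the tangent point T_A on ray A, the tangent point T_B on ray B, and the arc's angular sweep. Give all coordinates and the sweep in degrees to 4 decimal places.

bisector direction at 82.7382° = (0.126403,0.991979)
center distance |VC| = r/sin(θ/2) = 3.380504/sin(78.4166°) = 3.450785
C = V + |VC|·bis = (-3.4090,26.7297)
T_A = V + ((C−V)·d_A)·d_A = V + 0.6929·d_A = (-3.1543,23.3588)
T_B = V + ((C−V)·d_B)·d_B = V + 0.6929·d_B = (-4.5010,23.5304)
sweep = 180° − θ = 23.1668°

center=(-3.4090,26.7297) T_A=(-3.1543,23.3588) T_B=(-4.5010,23.5304) sweep=23.1668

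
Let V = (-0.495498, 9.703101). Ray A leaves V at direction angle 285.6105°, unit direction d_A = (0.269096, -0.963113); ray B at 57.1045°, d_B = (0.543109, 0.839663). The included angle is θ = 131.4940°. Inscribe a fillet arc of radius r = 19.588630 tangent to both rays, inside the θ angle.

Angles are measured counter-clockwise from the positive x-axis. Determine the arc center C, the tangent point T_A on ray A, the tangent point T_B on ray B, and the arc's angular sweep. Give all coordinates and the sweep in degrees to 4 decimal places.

bisector direction at 351.3575° = (0.988645,-0.150269)
center distance |VC| = r/sin(θ/2) = 19.588630/sin(65.7470°) = 21.484873
C = V + |VC|·bis = (20.7454,6.4746)
T_A = V + ((C−V)·d_A)·d_A = V + 8.8253·d_A = (1.8793,1.2034)
T_B = V + ((C−V)·d_B)·d_B = V + 8.8253·d_B = (4.2976,17.1133)
sweep = 180° − θ = 48.5060°

center=(20.7454,6.4746) T_A=(1.8793,1.2034) T_B=(4.2976,17.1133) sweep=48.5060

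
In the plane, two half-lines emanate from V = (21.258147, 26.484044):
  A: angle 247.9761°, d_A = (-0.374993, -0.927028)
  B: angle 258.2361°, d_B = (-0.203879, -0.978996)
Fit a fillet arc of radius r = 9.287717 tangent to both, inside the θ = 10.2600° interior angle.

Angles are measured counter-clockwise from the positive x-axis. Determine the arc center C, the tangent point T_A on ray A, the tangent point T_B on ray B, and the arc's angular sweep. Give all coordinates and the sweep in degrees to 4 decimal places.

center=(-8.9268,-72.9044) T_A=(-17.5368,-69.4216) T_B=(0.1658,-74.7980) sweep=169.7400

bisector direction at 253.1061° = (-0.290600,-0.956845)
center distance |VC| = r/sin(θ/2) = 9.287717/sin(5.1300°) = 103.871082
C = V + |VC|·bis = (-8.9268,-72.9044)
T_A = V + ((C−V)·d_A)·d_A = V + 103.4550·d_A = (-17.5368,-69.4216)
T_B = V + ((C−V)·d_B)·d_B = V + 103.4550·d_B = (0.1658,-74.7980)
sweep = 180° − θ = 169.7400°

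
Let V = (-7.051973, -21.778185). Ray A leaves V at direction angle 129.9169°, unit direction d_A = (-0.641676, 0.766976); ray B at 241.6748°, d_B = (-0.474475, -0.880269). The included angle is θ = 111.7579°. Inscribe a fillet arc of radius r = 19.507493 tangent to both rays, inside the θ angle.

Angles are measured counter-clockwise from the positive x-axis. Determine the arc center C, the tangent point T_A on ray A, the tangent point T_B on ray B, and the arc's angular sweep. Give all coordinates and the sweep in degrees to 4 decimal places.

bisector direction at 185.7959° = (-0.994888,-0.100984)
center distance |VC| = r/sin(θ/2) = 19.507493/sin(55.8790°) = 23.563920
C = V + |VC|·bis = (-30.4954,-24.1578)
T_A = V + ((C−V)·d_A)·d_A = V + 13.2180·d_A = (-15.5337,-11.6403)
T_B = V + ((C−V)·d_B)·d_B = V + 13.2180·d_B = (-13.3236,-33.4136)
sweep = 180° − θ = 68.2421°

center=(-30.4954,-24.1578) T_A=(-15.5337,-11.6403) T_B=(-13.3236,-33.4136) sweep=68.2421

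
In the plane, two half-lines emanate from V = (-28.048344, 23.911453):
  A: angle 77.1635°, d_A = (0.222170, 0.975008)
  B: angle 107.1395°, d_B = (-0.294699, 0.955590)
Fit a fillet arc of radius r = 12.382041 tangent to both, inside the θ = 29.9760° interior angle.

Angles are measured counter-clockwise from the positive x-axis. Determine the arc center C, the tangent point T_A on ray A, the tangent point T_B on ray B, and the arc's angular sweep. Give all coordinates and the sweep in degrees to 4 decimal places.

center=(-29.8458,71.7557) T_A=(-17.7732,69.0047) T_B=(-41.6779,68.1067) sweep=150.0240

bisector direction at 92.1515° = (-0.037542,0.999295)
center distance |VC| = r/sin(θ/2) = 12.382041/sin(14.9880°) = 47.877957
C = V + |VC|·bis = (-29.8458,71.7557)
T_A = V + ((C−V)·d_A)·d_A = V + 46.2491·d_A = (-17.7732,69.0047)
T_B = V + ((C−V)·d_B)·d_B = V + 46.2491·d_B = (-41.6779,68.1067)
sweep = 180° − θ = 150.0240°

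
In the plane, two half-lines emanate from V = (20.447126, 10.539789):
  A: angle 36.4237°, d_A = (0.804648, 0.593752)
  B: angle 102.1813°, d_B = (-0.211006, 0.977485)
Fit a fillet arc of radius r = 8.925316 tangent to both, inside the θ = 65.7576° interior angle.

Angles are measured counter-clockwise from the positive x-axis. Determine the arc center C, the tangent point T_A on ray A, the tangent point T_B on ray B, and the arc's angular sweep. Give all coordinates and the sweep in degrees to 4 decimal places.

bisector direction at 69.3025° = (0.353434,0.935459)
center distance |VC| = r/sin(θ/2) = 8.925316/sin(32.8788°) = 16.441172
C = V + |VC|·bis = (26.2580,25.9198)
T_A = V + ((C−V)·d_A)·d_A = V + 13.8076·d_A = (31.5574,18.7381)
T_B = V + ((C−V)·d_B)·d_B = V + 13.8076·d_B = (17.5336,24.0365)
sweep = 180° − θ = 114.2424°

center=(26.2580,25.9198) T_A=(31.5574,18.7381) T_B=(17.5336,24.0365) sweep=114.2424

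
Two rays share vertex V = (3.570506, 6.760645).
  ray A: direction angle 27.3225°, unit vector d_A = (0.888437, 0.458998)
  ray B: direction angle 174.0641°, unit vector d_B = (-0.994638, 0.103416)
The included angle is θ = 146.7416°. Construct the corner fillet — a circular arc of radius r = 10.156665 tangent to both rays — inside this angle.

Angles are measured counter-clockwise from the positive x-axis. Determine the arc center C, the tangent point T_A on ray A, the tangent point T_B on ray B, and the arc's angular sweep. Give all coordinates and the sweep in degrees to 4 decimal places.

bisector direction at 100.6933° = (-0.185552,0.982635)
center distance |VC| = r/sin(θ/2) = 10.156665/sin(73.3708°) = 10.599990
C = V + |VC|·bis = (1.6037,17.1766)
T_A = V + ((C−V)·d_A)·d_A = V + 3.0335·d_A = (6.2656,8.1530)
T_B = V + ((C−V)·d_B)·d_B = V + 3.0335·d_B = (0.5533,7.0744)
sweep = 180° − θ = 33.2584°

center=(1.6037,17.1766) T_A=(6.2656,8.1530) T_B=(0.5533,7.0744) sweep=33.2584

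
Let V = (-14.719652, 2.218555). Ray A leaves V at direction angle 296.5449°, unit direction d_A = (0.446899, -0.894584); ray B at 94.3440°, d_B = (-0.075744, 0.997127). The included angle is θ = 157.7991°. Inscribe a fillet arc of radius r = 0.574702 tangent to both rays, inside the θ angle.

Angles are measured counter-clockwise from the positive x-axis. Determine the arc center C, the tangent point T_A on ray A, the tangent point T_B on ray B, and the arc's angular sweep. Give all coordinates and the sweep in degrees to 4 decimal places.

center=(-14.1551,2.3745) T_A=(-14.6693,2.1177) T_B=(-14.7282,2.3310) sweep=22.2009

bisector direction at 15.4445° = (0.963889,0.266304)
center distance |VC| = r/sin(θ/2) = 0.574702/sin(78.8996°) = 0.585659
C = V + |VC|·bis = (-14.1551,2.3745)
T_A = V + ((C−V)·d_A)·d_A = V + 0.1128·d_A = (-14.6693,2.1177)
T_B = V + ((C−V)·d_B)·d_B = V + 0.1128·d_B = (-14.7282,2.3310)
sweep = 180° − θ = 22.2009°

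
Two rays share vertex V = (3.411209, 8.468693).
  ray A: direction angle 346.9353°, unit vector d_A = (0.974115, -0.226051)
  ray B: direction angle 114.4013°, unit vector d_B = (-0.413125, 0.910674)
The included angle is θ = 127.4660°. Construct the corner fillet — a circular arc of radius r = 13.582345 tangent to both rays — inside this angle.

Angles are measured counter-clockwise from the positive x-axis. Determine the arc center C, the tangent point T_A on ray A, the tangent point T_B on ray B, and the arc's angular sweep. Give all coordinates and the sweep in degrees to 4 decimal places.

center=(13.0111,20.1842) T_A=(9.9408,6.9535) T_B=(0.6420,14.5730) sweep=52.5340

bisector direction at 50.6683° = (0.633809,0.773490)
center distance |VC| = r/sin(θ/2) = 13.582345/sin(63.7330°) = 15.146333
C = V + |VC|·bis = (13.0111,20.1842)
T_A = V + ((C−V)·d_A)·d_A = V + 6.7031·d_A = (9.9408,6.9535)
T_B = V + ((C−V)·d_B)·d_B = V + 6.7031·d_B = (0.6420,14.5730)
sweep = 180° − θ = 52.5340°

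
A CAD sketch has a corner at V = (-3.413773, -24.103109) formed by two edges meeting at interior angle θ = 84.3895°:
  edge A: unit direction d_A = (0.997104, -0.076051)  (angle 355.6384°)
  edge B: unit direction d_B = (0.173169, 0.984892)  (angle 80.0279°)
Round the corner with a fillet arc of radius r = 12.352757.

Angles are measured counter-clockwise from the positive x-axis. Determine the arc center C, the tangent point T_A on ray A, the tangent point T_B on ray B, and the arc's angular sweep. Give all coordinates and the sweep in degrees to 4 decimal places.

center=(11.1119,-12.8224) T_A=(10.1725,-25.1394) T_B=(-1.0542,-10.6833) sweep=95.6105

bisector direction at 37.8332° = (0.789800,0.613364)
center distance |VC| = r/sin(θ/2) = 12.352757/sin(42.1947°) = 18.391584
C = V + |VC|·bis = (11.1119,-12.8224)
T_A = V + ((C−V)·d_A)·d_A = V + 13.6257·d_A = (10.1725,-25.1394)
T_B = V + ((C−V)·d_B)·d_B = V + 13.6257·d_B = (-1.0542,-10.6833)
sweep = 180° − θ = 95.6105°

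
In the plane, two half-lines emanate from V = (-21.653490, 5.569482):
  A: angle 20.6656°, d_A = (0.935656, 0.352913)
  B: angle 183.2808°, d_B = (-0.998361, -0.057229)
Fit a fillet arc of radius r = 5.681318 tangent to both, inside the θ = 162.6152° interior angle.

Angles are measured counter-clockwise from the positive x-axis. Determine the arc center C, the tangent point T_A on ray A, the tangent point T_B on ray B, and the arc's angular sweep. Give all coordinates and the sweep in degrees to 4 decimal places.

bisector direction at 101.9732° = (-0.207454,0.978245)
center distance |VC| = r/sin(θ/2) = 5.681318/sin(81.3076°) = 5.747332
C = V + |VC|·bis = (-22.8458,11.1918)
T_A = V + ((C−V)·d_A)·d_A = V + 0.8686·d_A = (-20.8408,5.8760)
T_B = V + ((C−V)·d_B)·d_B = V + 0.8686·d_B = (-22.5207,5.5198)
sweep = 180° − θ = 17.3848°

center=(-22.8458,11.1918) T_A=(-20.8408,5.8760) T_B=(-22.5207,5.5198) sweep=17.3848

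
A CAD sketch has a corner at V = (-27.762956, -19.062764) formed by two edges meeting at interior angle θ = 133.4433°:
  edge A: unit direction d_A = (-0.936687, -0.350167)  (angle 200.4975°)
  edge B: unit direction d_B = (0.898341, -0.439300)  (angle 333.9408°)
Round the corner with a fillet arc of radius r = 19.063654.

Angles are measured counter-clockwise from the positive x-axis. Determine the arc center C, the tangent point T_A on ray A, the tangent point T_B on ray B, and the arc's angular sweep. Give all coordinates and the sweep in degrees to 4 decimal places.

center=(-28.7698,-39.7914) T_A=(-35.4453,-21.9347) T_B=(-20.3952,-22.6657) sweep=46.5567

bisector direction at 267.2192° = (-0.048516,-0.998822)
center distance |VC| = r/sin(θ/2) = 19.063654/sin(66.7216°) = 20.753039
C = V + |VC|·bis = (-28.7698,-39.7914)
T_A = V + ((C−V)·d_A)·d_A = V + 8.2016·d_A = (-35.4453,-21.9347)
T_B = V + ((C−V)·d_B)·d_B = V + 8.2016·d_B = (-20.3952,-22.6657)
sweep = 180° − θ = 46.5567°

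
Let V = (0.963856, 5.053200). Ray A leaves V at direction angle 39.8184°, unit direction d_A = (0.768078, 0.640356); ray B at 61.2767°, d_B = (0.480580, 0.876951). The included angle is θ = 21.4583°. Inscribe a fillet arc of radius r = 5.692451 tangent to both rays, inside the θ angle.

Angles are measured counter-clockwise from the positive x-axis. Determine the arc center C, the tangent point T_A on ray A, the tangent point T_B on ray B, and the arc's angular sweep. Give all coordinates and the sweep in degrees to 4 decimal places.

center=(20.3938,28.6635) T_A=(24.0390,24.2912) T_B=(15.4018,31.3991) sweep=158.5417

bisector direction at 50.5476° = (0.635438,0.772152)
center distance |VC| = r/sin(θ/2) = 5.692451/sin(10.7292°) = 30.577202
C = V + |VC|·bis = (20.3938,28.6635)
T_A = V + ((C−V)·d_A)·d_A = V + 30.0427·d_A = (24.0390,24.2912)
T_B = V + ((C−V)·d_B)·d_B = V + 30.0427·d_B = (15.4018,31.3991)
sweep = 180° − θ = 158.5417°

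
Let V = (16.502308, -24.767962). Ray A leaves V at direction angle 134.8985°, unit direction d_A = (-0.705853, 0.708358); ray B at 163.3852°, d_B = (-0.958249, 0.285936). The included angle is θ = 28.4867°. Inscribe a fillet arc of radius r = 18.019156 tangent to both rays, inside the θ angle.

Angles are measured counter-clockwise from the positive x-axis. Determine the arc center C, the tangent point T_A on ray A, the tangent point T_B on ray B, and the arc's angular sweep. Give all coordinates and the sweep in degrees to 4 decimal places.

center=(-46.3668,12.7961) T_A=(-33.6028,25.5149) T_B=(-51.5191,-4.4708) sweep=151.5133

bisector direction at 149.1419° = (-0.858440,0.512914)
center distance |VC| = r/sin(θ/2) = 18.019156/sin(14.2433°) = 73.236456
C = V + |VC|·bis = (-46.3668,12.7961)
T_A = V + ((C−V)·d_A)·d_A = V + 70.9851·d_A = (-33.6028,25.5149)
T_B = V + ((C−V)·d_B)·d_B = V + 70.9851·d_B = (-51.5191,-4.4708)
sweep = 180° − θ = 151.5133°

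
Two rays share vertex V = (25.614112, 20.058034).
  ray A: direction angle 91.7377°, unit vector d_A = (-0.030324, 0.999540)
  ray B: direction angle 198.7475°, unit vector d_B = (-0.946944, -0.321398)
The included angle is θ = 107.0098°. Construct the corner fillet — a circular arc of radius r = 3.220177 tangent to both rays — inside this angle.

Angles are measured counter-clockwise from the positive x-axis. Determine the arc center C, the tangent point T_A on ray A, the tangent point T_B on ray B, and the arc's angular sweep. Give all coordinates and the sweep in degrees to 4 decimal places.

center=(22.3232,22.3417) T_A=(25.5419,22.4393) T_B=(23.3581,19.2923) sweep=72.9902

bisector direction at 145.2426° = (-0.821573,0.570103)
center distance |VC| = r/sin(θ/2) = 3.220177/sin(53.5049°) = 4.005655
C = V + |VC|·bis = (22.3232,22.3417)
T_A = V + ((C−V)·d_A)·d_A = V + 2.3824·d_A = (25.5419,22.4393)
T_B = V + ((C−V)·d_B)·d_B = V + 2.3824·d_B = (23.3581,19.2923)
sweep = 180° − θ = 72.9902°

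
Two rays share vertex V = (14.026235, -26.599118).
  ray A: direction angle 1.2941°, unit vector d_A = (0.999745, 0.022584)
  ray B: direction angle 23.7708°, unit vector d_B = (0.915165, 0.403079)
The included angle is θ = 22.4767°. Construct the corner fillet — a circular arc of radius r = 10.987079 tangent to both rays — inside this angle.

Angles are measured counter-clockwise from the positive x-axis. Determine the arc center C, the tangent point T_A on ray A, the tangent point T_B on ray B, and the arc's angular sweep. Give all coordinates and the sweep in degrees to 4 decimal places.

bisector direction at 12.5325° = (0.976173,0.216993)
center distance |VC| = r/sin(θ/2) = 10.987079/sin(11.2384°) = 56.375538
C = V + |VC|·bis = (69.0585,-14.3660)
T_A = V + ((C−V)·d_A)·d_A = V + 55.2945·d_A = (69.3067,-25.3503)
T_B = V + ((C−V)·d_B)·d_B = V + 55.2945·d_B = (64.6299,-4.3111)
sweep = 180° − θ = 157.5233°

center=(69.0585,-14.3660) T_A=(69.3067,-25.3503) T_B=(64.6299,-4.3111) sweep=157.5233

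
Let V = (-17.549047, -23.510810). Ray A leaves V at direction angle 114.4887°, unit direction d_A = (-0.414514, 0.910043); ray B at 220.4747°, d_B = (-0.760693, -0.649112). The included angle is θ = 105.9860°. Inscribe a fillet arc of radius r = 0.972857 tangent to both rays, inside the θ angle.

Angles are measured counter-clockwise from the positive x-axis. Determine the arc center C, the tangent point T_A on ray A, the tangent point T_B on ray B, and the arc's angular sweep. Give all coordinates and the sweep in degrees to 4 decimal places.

center=(-18.7383,-23.2468) T_A=(-17.8530,-22.8435) T_B=(-18.1069,-23.9868) sweep=74.0140

bisector direction at 167.4817° = (-0.976227,0.216751)
center distance |VC| = r/sin(θ/2) = 0.972857/sin(52.9930°) = 1.218261
C = V + |VC|·bis = (-18.7383,-23.2468)
T_A = V + ((C−V)·d_A)·d_A = V + 0.7333·d_A = (-17.8530,-22.8435)
T_B = V + ((C−V)·d_B)·d_B = V + 0.7333·d_B = (-18.1069,-23.9868)
sweep = 180° − θ = 74.0140°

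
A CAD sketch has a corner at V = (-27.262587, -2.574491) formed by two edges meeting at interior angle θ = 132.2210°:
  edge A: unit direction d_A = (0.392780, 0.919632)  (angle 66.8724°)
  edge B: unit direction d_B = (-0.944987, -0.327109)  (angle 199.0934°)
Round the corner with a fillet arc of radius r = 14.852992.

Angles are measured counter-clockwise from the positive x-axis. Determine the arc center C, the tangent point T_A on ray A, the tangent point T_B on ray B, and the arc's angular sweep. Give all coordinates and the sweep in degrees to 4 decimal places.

bisector direction at 132.9829° = (-0.681780,0.731557)
center distance |VC| = r/sin(θ/2) = 14.852992/sin(66.1105°) = 16.244705
C = V + |VC|·bis = (-38.3379,9.3094)
T_A = V + ((C−V)·d_A)·d_A = V + 6.5787·d_A = (-24.6786,3.4755)
T_B = V + ((C−V)·d_B)·d_B = V + 6.5787·d_B = (-33.4794,-4.7264)
sweep = 180° − θ = 47.7790°

center=(-38.3379,9.3094) T_A=(-24.6786,3.4755) T_B=(-33.4794,-4.7264) sweep=47.7790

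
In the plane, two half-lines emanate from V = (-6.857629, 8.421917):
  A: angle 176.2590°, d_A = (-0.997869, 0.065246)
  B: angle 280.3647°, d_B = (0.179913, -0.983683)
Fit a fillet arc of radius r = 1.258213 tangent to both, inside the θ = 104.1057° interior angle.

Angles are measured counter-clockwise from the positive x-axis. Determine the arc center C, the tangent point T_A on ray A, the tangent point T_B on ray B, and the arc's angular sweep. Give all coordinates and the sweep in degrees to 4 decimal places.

bisector direction at 228.3118° = (-0.665076,-0.746776)
center distance |VC| = r/sin(θ/2) = 1.258213/sin(52.0528°) = 1.595546
C = V + |VC|·bis = (-7.9188,7.2304)
T_A = V + ((C−V)·d_A)·d_A = V + 0.9812·d_A = (-7.8367,8.4859)
T_B = V + ((C−V)·d_B)·d_B = V + 0.9812·d_B = (-6.6811,7.4568)
sweep = 180° − θ = 75.8943°

center=(-7.9188,7.2304) T_A=(-7.8367,8.4859) T_B=(-6.6811,7.4568) sweep=75.8943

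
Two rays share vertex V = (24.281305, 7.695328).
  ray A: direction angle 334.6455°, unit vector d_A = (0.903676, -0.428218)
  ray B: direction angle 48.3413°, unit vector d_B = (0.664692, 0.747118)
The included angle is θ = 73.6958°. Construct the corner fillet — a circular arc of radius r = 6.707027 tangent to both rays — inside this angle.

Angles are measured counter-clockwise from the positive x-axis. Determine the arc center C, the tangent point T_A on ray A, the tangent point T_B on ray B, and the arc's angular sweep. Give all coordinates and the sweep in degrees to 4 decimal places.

center=(35.2411,9.9238) T_A=(32.3691,3.8628) T_B=(30.2302,14.3819) sweep=106.3042

bisector direction at 11.4934° = (0.979948,0.199255)
center distance |VC| = r/sin(θ/2) = 6.707027/sin(36.8479°) = 11.184104
C = V + |VC|·bis = (35.2411,9.9238)
T_A = V + ((C−V)·d_A)·d_A = V + 8.9499·d_A = (32.3691,3.8628)
T_B = V + ((C−V)·d_B)·d_B = V + 8.9499·d_B = (30.2302,14.3819)
sweep = 180° − θ = 106.3042°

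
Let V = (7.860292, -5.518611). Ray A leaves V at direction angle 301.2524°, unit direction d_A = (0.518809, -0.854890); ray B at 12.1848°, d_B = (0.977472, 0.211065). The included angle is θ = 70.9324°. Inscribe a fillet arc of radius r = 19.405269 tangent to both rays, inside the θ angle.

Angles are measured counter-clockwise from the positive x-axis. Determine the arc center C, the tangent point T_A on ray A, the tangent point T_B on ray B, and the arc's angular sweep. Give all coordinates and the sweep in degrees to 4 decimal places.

center=(38.5816,-18.7375) T_A=(21.9922,-28.8051) T_B=(34.4858,0.2306) sweep=109.0676

bisector direction at 336.7186° = (0.918575,-0.395247)
center distance |VC| = r/sin(θ/2) = 19.405269/sin(35.4662°) = 33.444525
C = V + |VC|·bis = (38.5816,-18.7375)
T_A = V + ((C−V)·d_A)·d_A = V + 27.2392·d_A = (21.9922,-28.8051)
T_B = V + ((C−V)·d_B)·d_B = V + 27.2392·d_B = (34.4858,0.2306)
sweep = 180° − θ = 109.0676°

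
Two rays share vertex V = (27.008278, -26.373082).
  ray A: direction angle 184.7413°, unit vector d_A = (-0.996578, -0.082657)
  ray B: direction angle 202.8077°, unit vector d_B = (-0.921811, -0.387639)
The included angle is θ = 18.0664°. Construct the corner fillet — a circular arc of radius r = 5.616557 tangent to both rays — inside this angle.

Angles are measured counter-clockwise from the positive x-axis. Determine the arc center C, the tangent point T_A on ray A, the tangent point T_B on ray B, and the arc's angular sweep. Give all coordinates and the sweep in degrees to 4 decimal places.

center=(-7.7356,-34.8906) T_A=(-8.1999,-29.2933) T_B=(-5.5584,-40.0680) sweep=161.9336

bisector direction at 193.7745° = (-0.971240,-0.238101)
center distance |VC| = r/sin(θ/2) = 5.616557/sin(9.0332°) = 35.772709
C = V + |VC|·bis = (-7.7356,-34.8906)
T_A = V + ((C−V)·d_A)·d_A = V + 35.3290·d_A = (-8.1999,-29.2933)
T_B = V + ((C−V)·d_B)·d_B = V + 35.3290·d_B = (-5.5584,-40.0680)
sweep = 180° − θ = 161.9336°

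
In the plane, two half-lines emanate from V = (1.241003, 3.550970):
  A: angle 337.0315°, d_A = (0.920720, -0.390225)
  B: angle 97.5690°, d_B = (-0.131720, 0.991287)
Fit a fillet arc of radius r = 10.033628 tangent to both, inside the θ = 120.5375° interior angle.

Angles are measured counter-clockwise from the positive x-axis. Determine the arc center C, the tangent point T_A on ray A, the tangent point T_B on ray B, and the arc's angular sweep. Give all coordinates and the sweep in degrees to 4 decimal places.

bisector direction at 37.3003° = (0.795471,0.605992)
center distance |VC| = r/sin(θ/2) = 10.033628/sin(60.2687°) = 11.554672
C = V + |VC|·bis = (10.4324,10.5530)
T_A = V + ((C−V)·d_A)·d_A = V + 5.7303·d_A = (6.5170,1.3148)
T_B = V + ((C−V)·d_B)·d_B = V + 5.7303·d_B = (0.4862,9.2314)
sweep = 180° − θ = 59.4625°

center=(10.4324,10.5530) T_A=(6.5170,1.3148) T_B=(0.4862,9.2314) sweep=59.4625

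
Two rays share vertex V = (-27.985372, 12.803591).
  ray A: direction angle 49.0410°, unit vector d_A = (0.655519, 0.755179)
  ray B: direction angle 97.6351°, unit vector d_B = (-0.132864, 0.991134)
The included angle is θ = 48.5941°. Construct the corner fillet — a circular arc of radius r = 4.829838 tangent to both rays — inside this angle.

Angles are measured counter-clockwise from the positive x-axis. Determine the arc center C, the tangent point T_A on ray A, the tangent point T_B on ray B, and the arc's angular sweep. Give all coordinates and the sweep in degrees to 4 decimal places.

center=(-24.6198,24.0488) T_A=(-20.9724,20.8828) T_B=(-29.4068,23.4071) sweep=131.4059

bisector direction at 73.3380° = (0.286724,0.958013)
center distance |VC| = r/sin(θ/2) = 4.829838/sin(24.2970°) = 11.738081
C = V + |VC|·bis = (-24.6198,24.0488)
T_A = V + ((C−V)·d_A)·d_A = V + 10.6984·d_A = (-20.9724,20.8828)
T_B = V + ((C−V)·d_B)·d_B = V + 10.6984·d_B = (-29.4068,23.4071)
sweep = 180° − θ = 131.4059°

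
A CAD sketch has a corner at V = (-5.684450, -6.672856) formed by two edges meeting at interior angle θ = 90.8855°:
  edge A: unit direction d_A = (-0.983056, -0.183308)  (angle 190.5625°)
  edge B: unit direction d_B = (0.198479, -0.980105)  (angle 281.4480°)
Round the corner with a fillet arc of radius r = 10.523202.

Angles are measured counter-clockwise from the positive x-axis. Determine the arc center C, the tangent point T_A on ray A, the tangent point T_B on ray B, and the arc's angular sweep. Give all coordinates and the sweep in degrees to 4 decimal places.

bisector direction at 236.0052° = (-0.559117,-0.829089)
center distance |VC| = r/sin(θ/2) = 10.523202/sin(45.4427°) = 14.768375
C = V + |VC|·bis = (-13.9417,-18.9172)
T_A = V + ((C−V)·d_A)·d_A = V + 10.3618·d_A = (-15.8707,-8.5723)
T_B = V + ((C−V)·d_B)·d_B = V + 10.3618·d_B = (-3.6279,-16.8285)
sweep = 180° − θ = 89.1145°

center=(-13.9417,-18.9172) T_A=(-15.8707,-8.5723) T_B=(-3.6279,-16.8285) sweep=89.1145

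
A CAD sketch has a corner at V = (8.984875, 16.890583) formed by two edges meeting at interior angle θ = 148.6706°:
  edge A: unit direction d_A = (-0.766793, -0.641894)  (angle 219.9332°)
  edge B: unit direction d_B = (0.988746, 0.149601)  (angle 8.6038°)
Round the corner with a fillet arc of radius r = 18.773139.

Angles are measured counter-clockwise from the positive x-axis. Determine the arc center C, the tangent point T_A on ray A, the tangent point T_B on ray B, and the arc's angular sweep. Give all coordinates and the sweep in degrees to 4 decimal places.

bisector direction at 294.2685° = (0.411013,-0.911629)
center distance |VC| = r/sin(θ/2) = 18.773139/sin(74.3353°) = 19.497302
C = V + |VC|·bis = (16.9985,-0.8837)
T_A = V + ((C−V)·d_A)·d_A = V + 5.2644·d_A = (4.9482,13.5114)
T_B = V + ((C−V)·d_B)·d_B = V + 5.2644·d_B = (14.1900,17.6781)
sweep = 180° − θ = 31.3294°

center=(16.9985,-0.8837) T_A=(4.9482,13.5114) T_B=(14.1900,17.6781) sweep=31.3294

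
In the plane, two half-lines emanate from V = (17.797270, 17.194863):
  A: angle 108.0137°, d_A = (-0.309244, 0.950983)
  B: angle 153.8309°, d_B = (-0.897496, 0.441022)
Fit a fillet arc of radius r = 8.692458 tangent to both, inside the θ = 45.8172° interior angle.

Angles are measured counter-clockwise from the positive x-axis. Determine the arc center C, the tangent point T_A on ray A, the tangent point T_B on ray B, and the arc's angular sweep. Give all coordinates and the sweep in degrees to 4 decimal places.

center=(3.1699,34.0678) T_A=(11.4363,36.7559) T_B=(-0.6636,26.2664) sweep=134.1828

bisector direction at 130.9223° = (-0.655035,0.755599)
center distance |VC| = r/sin(θ/2) = 8.692458/sin(22.9086°) = 22.330598
C = V + |VC|·bis = (3.1699,34.0678)
T_A = V + ((C−V)·d_A)·d_A = V + 20.5693·d_A = (11.4363,36.7559)
T_B = V + ((C−V)·d_B)·d_B = V + 20.5693·d_B = (-0.6636,26.2664)
sweep = 180° − θ = 134.1828°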